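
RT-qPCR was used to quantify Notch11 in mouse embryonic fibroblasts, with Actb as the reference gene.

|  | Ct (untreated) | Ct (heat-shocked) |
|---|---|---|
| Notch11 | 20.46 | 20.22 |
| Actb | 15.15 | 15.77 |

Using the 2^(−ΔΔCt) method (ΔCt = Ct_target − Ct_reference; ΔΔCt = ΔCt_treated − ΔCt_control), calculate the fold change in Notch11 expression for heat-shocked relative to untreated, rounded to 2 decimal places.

ΔCt(untreated) = 20.460 − 15.150 = 5.310
ΔCt(heat-shocked) = 20.220 − 15.770 = 4.450
ΔΔCt = 4.450 − 5.310 = -0.860
Fold change = 2^(−(-0.860)) = 2^0.860 = 1.815

1.82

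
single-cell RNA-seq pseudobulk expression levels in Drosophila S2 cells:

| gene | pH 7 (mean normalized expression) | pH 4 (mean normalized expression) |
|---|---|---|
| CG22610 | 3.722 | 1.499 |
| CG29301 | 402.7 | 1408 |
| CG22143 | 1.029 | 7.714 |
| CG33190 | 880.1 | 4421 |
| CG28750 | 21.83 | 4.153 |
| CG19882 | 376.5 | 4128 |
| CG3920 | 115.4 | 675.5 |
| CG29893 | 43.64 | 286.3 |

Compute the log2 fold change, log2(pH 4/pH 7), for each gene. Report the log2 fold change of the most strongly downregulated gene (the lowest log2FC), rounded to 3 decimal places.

log2(1.499/3.722) = -1.312  (CG22610)
log2(1408/402.7) = 1.806  (CG29301)
log2(7.714/1.029) = 2.906  (CG22143)
log2(4421/880.1) = 2.329  (CG33190)
log2(4.153/21.83) = -2.394  (CG28750)
log2(4128/376.5) = 3.455  (CG19882)
log2(675.5/115.4) = 2.549  (CG3920)
log2(286.3/43.64) = 2.714  (CG29893)
CG28750 is most strongly downregulated.

-2.394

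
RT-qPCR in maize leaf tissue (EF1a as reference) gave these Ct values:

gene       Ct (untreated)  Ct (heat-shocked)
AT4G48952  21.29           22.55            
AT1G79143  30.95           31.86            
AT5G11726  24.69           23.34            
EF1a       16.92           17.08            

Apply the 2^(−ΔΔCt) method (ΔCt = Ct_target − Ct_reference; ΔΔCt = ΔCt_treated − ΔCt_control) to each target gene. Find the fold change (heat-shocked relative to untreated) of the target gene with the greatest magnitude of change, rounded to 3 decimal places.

AT4G48952: ΔΔCt = (22.55−17.08) − (21.29−16.92) = 5.47 − 4.37 = 1.10; fold change = 2^-1.10 = 0.467
AT1G79143: ΔΔCt = (31.86−17.08) − (30.95−16.92) = 14.78 − 14.03 = 0.75; fold change = 2^-0.75 = 0.595
AT5G11726: ΔΔCt = (23.34−17.08) − (24.69−16.92) = 6.26 − 7.77 = -1.51; fold change = 2^1.51 = 2.848
AT5G11726 has the largest |ΔΔCt| = 1.51.

2.848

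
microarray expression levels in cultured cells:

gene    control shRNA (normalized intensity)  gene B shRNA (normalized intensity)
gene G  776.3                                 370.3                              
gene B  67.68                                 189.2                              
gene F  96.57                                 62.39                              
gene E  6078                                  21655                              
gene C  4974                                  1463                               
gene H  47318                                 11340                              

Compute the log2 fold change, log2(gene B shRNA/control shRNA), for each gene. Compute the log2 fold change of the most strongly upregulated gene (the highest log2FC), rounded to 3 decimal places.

1.833

log2(370.3/776.3) = -1.068  (gene G)
log2(189.2/67.68) = 1.483  (gene B)
log2(62.39/96.57) = -0.630  (gene F)
log2(21655/6078) = 1.833  (gene E)
log2(1463/4974) = -1.765  (gene C)
log2(11340/47318) = -2.061  (gene H)
gene E is most strongly upregulated.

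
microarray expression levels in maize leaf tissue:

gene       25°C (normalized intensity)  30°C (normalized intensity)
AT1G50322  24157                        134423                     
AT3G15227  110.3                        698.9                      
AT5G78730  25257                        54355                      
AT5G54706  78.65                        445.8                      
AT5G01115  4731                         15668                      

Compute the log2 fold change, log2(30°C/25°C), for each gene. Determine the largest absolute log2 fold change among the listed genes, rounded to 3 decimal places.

2.664

log2(134423/24157) = 2.476  (AT1G50322)
log2(698.9/110.3) = 2.664  (AT3G15227)
log2(54355/25257) = 1.106  (AT5G78730)
log2(445.8/78.65) = 2.503  (AT5G54706)
log2(15668/4731) = 1.728  (AT5G01115)
The largest magnitude belongs to AT3G15227.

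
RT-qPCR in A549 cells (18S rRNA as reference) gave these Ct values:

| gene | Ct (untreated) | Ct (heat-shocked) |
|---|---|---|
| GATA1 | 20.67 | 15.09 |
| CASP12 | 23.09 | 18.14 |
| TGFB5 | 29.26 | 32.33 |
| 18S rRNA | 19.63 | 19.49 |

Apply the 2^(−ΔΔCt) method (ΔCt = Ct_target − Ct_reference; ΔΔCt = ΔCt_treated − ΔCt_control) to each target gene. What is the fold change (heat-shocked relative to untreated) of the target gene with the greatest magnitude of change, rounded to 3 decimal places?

43.411

GATA1: ΔΔCt = (15.09−19.49) − (20.67−19.63) = -4.40 − 1.04 = -5.44; fold change = 2^5.44 = 43.411
CASP12: ΔΔCt = (18.14−19.49) − (23.09−19.63) = -1.35 − 3.46 = -4.81; fold change = 2^4.81 = 28.051
TGFB5: ΔΔCt = (32.33−19.49) − (29.26−19.63) = 12.84 − 9.63 = 3.21; fold change = 2^-3.21 = 0.108
GATA1 has the largest |ΔΔCt| = 5.44.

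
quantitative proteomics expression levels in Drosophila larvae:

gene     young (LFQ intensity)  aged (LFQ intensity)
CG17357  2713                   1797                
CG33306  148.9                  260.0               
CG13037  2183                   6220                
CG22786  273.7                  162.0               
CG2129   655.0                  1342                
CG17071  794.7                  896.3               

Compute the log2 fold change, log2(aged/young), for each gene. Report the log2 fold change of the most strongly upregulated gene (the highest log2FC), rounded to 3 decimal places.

1.511

log2(1797/2713) = -0.594  (CG17357)
log2(260.0/148.9) = 0.804  (CG33306)
log2(6220/2183) = 1.511  (CG13037)
log2(162.0/273.7) = -0.757  (CG22786)
log2(1342/655.0) = 1.035  (CG2129)
log2(896.3/794.7) = 0.174  (CG17071)
CG13037 is most strongly upregulated.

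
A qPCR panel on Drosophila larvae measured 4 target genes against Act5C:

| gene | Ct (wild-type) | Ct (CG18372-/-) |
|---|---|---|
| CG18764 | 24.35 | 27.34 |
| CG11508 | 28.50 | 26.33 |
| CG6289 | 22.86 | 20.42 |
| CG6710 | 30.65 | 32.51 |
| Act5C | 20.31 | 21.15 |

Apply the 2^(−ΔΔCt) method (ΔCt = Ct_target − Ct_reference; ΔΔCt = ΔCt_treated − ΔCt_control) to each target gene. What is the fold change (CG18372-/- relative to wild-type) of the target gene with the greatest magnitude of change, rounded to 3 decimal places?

9.714

CG18764: ΔΔCt = (27.34−21.15) − (24.35−20.31) = 6.19 − 4.04 = 2.15; fold change = 2^-2.15 = 0.225
CG11508: ΔΔCt = (26.33−21.15) − (28.50−20.31) = 5.18 − 8.19 = -3.01; fold change = 2^3.01 = 8.056
CG6289: ΔΔCt = (20.42−21.15) − (22.86−20.31) = -0.73 − 2.55 = -3.28; fold change = 2^3.28 = 9.714
CG6710: ΔΔCt = (32.51−21.15) − (30.65−20.31) = 11.36 − 10.34 = 1.02; fold change = 2^-1.02 = 0.493
CG6289 has the largest |ΔΔCt| = 3.28.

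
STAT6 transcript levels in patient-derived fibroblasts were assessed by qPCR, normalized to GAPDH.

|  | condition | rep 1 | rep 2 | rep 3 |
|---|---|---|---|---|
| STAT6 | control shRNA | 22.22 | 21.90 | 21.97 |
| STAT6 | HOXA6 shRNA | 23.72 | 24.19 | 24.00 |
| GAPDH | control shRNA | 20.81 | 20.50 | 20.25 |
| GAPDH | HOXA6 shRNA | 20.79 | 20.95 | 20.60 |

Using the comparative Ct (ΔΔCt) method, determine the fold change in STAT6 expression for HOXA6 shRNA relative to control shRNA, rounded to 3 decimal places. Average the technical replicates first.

Mean Ct: STAT6 control shRNA 22.030; STAT6 HOXA6 shRNA 23.970; GAPDH control shRNA 20.520; GAPDH HOXA6 shRNA 20.780
ΔCt(control shRNA) = 22.030 − 20.520 = 1.510
ΔCt(HOXA6 shRNA) = 23.970 − 20.780 = 3.190
ΔΔCt = 3.190 − 1.510 = 1.680
Fold change = 2^(−1.680) = 0.3121

0.312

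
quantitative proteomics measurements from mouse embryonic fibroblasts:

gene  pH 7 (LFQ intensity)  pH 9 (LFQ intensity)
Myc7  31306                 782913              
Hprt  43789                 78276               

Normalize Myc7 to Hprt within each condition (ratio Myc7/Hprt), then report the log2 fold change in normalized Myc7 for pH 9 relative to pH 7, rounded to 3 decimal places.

3.806

Myc7/Hprt (pH 7) = 31306 / 43789 = 0.71493
Myc7/Hprt (pH 9) = 782913 / 78276 = 10.002
Fold change = 10.002 / 0.71493 = 13.9901
log2(13.9901) = 3.8063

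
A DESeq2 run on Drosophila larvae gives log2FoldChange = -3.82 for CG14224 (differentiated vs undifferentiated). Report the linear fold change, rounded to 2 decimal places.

0.07

Fold change = 2^(-3.82) = 0.071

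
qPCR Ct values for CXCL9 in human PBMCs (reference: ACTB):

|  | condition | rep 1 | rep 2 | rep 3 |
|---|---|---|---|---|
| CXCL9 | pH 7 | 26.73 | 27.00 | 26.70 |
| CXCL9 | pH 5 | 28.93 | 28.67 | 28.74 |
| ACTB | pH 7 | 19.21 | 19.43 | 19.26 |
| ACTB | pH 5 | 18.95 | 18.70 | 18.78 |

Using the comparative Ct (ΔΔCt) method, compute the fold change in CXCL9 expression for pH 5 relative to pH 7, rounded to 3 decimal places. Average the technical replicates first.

0.182

Mean Ct: CXCL9 pH 7 26.810; CXCL9 pH 5 28.780; ACTB pH 7 19.300; ACTB pH 5 18.810
ΔCt(pH 7) = 26.810 − 19.300 = 7.510
ΔCt(pH 5) = 28.780 − 18.810 = 9.970
ΔΔCt = 9.970 − 7.510 = 2.460
Fold change = 2^(−2.460) = 0.1817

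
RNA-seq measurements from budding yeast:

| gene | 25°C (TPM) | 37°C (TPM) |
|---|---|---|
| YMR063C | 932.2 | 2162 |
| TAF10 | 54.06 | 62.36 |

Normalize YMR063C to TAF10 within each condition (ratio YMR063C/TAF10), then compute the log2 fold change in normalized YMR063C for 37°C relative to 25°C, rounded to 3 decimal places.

YMR063C/TAF10 (25°C) = 932.2 / 54.06 = 17.244
YMR063C/TAF10 (37°C) = 2162 / 62.36 = 34.67
Fold change = 34.67 / 17.244 = 2.0106
log2(2.0106) = 1.0076

1.008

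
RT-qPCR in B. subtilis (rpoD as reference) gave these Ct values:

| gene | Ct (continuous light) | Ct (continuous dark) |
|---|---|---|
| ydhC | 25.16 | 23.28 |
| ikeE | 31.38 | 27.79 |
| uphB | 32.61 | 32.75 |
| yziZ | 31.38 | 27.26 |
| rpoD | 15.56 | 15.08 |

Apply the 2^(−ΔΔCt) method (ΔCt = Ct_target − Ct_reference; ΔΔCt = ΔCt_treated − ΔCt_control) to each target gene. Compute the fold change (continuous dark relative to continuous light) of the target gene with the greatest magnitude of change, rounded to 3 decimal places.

12.467

ydhC: ΔΔCt = (23.28−15.08) − (25.16−15.56) = 8.20 − 9.60 = -1.40; fold change = 2^1.40 = 2.639
ikeE: ΔΔCt = (27.79−15.08) − (31.38−15.56) = 12.71 − 15.82 = -3.11; fold change = 2^3.11 = 8.634
uphB: ΔΔCt = (32.75−15.08) − (32.61−15.56) = 17.67 − 17.05 = 0.62; fold change = 2^-0.62 = 0.651
yziZ: ΔΔCt = (27.26−15.08) − (31.38−15.56) = 12.18 − 15.82 = -3.64; fold change = 2^3.64 = 12.467
yziZ has the largest |ΔΔCt| = 3.64.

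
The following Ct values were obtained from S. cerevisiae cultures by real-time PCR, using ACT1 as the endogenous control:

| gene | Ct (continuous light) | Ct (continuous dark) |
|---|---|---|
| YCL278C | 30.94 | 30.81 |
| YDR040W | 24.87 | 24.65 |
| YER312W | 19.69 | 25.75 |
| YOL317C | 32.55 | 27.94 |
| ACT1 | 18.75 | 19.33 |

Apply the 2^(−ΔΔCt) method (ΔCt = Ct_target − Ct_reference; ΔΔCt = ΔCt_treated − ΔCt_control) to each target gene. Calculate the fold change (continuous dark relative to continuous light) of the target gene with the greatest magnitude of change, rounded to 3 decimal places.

0.022

YCL278C: ΔΔCt = (30.81−19.33) − (30.94−18.75) = 11.48 − 12.19 = -0.71; fold change = 2^0.71 = 1.636
YDR040W: ΔΔCt = (24.65−19.33) − (24.87−18.75) = 5.32 − 6.12 = -0.80; fold change = 2^0.80 = 1.741
YER312W: ΔΔCt = (25.75−19.33) − (19.69−18.75) = 6.42 − 0.94 = 5.48; fold change = 2^-5.48 = 0.022
YOL317C: ΔΔCt = (27.94−19.33) − (32.55−18.75) = 8.61 − 13.80 = -5.19; fold change = 2^5.19 = 36.504
YER312W has the largest |ΔΔCt| = 5.48.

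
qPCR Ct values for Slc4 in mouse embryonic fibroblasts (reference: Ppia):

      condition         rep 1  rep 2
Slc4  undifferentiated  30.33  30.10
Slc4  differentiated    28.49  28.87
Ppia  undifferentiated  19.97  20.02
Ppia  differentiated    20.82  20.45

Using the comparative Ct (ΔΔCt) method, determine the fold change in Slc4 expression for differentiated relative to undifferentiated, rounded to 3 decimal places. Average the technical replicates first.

Mean Ct: Slc4 undifferentiated 30.215; Slc4 differentiated 28.680; Ppia undifferentiated 19.995; Ppia differentiated 20.635
ΔCt(undifferentiated) = 30.215 − 19.995 = 10.220
ΔCt(differentiated) = 28.680 − 20.635 = 8.045
ΔΔCt = 8.045 − 10.220 = -2.175
Fold change = 2^(−(-2.175)) = 2^2.175 = 4.5159

4.516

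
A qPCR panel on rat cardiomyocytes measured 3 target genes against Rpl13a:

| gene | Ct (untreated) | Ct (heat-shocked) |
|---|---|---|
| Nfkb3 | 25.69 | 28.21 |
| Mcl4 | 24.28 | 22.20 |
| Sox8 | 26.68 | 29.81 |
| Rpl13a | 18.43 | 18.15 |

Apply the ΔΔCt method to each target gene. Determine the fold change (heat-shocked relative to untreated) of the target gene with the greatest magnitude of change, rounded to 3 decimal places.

0.094

Nfkb3: ΔΔCt = (28.21−18.15) − (25.69−18.43) = 10.06 − 7.26 = 2.80; fold change = 2^-2.80 = 0.144
Mcl4: ΔΔCt = (22.20−18.15) − (24.28−18.43) = 4.05 − 5.85 = -1.80; fold change = 2^1.80 = 3.482
Sox8: ΔΔCt = (29.81−18.15) − (26.68−18.43) = 11.66 − 8.25 = 3.41; fold change = 2^-3.41 = 0.094
Sox8 has the largest |ΔΔCt| = 3.41.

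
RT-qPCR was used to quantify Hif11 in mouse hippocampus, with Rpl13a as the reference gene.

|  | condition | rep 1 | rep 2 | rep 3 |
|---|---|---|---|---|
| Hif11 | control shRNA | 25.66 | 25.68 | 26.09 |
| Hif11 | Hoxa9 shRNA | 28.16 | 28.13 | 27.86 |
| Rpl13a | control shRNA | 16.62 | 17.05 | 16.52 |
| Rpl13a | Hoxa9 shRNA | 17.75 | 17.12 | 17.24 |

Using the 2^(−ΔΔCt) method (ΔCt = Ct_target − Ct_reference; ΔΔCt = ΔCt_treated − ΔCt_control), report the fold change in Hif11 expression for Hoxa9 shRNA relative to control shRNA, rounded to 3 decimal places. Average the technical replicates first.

Mean Ct: Hif11 control shRNA 25.810; Hif11 Hoxa9 shRNA 28.050; Rpl13a control shRNA 16.730; Rpl13a Hoxa9 shRNA 17.370
ΔCt(control shRNA) = 25.810 − 16.730 = 9.080
ΔCt(Hoxa9 shRNA) = 28.050 − 17.370 = 10.680
ΔΔCt = 10.680 − 9.080 = 1.600
Fold change = 2^(−1.600) = 0.3299

0.330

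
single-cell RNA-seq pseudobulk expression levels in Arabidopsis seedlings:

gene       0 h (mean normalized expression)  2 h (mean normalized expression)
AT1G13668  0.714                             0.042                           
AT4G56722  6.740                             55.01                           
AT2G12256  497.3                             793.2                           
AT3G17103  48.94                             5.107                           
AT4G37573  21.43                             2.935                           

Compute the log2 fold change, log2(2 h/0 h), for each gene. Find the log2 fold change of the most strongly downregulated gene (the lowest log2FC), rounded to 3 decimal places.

log2(0.042/0.714) = -4.087  (AT1G13668)
log2(55.01/6.740) = 3.029  (AT4G56722)
log2(793.2/497.3) = 0.674  (AT2G12256)
log2(5.107/48.94) = -3.260  (AT3G17103)
log2(2.935/21.43) = -2.868  (AT4G37573)
AT1G13668 is most strongly downregulated.

-4.087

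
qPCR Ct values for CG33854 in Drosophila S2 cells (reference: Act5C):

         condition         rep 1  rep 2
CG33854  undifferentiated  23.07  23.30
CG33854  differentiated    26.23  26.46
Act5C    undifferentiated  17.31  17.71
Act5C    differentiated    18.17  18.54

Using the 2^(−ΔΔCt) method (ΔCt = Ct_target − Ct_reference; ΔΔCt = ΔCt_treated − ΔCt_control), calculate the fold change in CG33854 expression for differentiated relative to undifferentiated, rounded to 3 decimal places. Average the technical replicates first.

0.201

Mean Ct: CG33854 undifferentiated 23.185; CG33854 differentiated 26.345; Act5C undifferentiated 17.510; Act5C differentiated 18.355
ΔCt(undifferentiated) = 23.185 − 17.510 = 5.675
ΔCt(differentiated) = 26.345 − 18.355 = 7.990
ΔΔCt = 7.990 − 5.675 = 2.315
Fold change = 2^(−2.315) = 0.2010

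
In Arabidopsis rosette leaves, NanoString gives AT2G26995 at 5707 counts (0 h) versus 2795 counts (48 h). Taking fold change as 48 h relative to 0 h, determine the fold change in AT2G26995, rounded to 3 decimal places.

0.490

Fold change = 2795 / 5707 = 0.4897
AT2G26995 is downregulated.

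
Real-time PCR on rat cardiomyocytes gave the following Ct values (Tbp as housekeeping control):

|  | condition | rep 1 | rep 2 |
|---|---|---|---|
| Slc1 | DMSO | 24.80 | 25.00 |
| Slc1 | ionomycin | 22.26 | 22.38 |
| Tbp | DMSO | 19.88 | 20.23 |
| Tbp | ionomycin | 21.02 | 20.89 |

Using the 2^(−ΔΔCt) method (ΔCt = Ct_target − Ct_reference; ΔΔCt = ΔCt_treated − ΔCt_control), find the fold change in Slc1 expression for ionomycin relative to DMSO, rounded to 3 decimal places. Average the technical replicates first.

Mean Ct: Slc1 DMSO 24.900; Slc1 ionomycin 22.320; Tbp DMSO 20.055; Tbp ionomycin 20.955
ΔCt(DMSO) = 24.900 − 20.055 = 4.845
ΔCt(ionomycin) = 22.320 − 20.955 = 1.365
ΔΔCt = 1.365 − 4.845 = -3.480
Fold change = 2^(−(-3.480)) = 2^3.480 = 11.1579

11.158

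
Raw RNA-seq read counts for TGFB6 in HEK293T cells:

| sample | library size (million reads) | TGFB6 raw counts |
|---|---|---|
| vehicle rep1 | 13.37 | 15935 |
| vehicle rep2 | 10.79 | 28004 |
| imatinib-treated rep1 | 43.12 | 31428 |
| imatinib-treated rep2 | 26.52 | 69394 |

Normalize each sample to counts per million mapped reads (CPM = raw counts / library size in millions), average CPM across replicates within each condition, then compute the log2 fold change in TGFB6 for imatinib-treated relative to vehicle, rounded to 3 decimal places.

CPM(vehicle rep1) = 15935 / 13.37 = 1191.8474
CPM(vehicle rep2) = 28004 / 10.79 = 2595.3661
CPM(imatinib-treated rep1) = 31428 / 43.12 = 728.8497
CPM(imatinib-treated rep2) = 69394 / 26.52 = 2616.6667
mean CPM(vehicle) = 1893.6067; mean CPM(imatinib-treated) = 1672.7582
Fold change = 1672.7582 / 1893.6067 = 0.88337
log2(0.88337) = -0.1789

-0.179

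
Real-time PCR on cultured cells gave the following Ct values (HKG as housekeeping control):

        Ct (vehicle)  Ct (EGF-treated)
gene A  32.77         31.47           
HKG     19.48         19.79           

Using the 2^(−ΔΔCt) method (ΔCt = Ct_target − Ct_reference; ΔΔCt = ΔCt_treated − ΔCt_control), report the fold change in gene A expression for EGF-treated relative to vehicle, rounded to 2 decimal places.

ΔCt(vehicle) = 32.770 − 19.480 = 13.290
ΔCt(EGF-treated) = 31.470 − 19.790 = 11.680
ΔΔCt = 11.680 − 13.290 = -1.610
Fold change = 2^(−(-1.610)) = 2^1.610 = 3.053

3.05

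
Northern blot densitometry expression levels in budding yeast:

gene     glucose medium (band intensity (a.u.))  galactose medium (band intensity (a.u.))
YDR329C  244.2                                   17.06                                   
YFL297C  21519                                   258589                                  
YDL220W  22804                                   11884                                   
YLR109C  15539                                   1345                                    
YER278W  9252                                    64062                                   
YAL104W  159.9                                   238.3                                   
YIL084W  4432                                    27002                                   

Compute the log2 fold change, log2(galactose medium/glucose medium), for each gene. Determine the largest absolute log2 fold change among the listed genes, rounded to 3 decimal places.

log2(17.06/244.2) = -3.839  (YDR329C)
log2(258589/21519) = 3.587  (YFL297C)
log2(11884/22804) = -0.940  (YDL220W)
log2(1345/15539) = -3.530  (YLR109C)
log2(64062/9252) = 2.792  (YER278W)
log2(238.3/159.9) = 0.576  (YAL104W)
log2(27002/4432) = 2.607  (YIL084W)
The largest magnitude belongs to YDR329C.

3.839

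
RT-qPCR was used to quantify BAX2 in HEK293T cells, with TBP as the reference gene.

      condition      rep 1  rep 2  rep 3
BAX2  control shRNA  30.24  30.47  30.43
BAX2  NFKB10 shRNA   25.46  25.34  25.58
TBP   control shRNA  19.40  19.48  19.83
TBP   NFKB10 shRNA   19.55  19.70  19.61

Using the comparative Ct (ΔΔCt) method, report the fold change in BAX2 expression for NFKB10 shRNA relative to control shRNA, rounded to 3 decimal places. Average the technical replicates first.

Mean Ct: BAX2 control shRNA 30.380; BAX2 NFKB10 shRNA 25.460; TBP control shRNA 19.570; TBP NFKB10 shRNA 19.620
ΔCt(control shRNA) = 30.380 − 19.570 = 10.810
ΔCt(NFKB10 shRNA) = 25.460 − 19.620 = 5.840
ΔΔCt = 5.840 − 10.810 = -4.970
Fold change = 2^(−(-4.970)) = 2^4.970 = 31.3414

31.341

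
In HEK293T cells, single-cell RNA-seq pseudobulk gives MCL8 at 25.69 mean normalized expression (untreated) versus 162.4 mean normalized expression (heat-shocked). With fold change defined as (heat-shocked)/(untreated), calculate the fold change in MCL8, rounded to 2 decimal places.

6.32

Fold change = 162.4 / 25.69 = 6.322
MCL8 is upregulated.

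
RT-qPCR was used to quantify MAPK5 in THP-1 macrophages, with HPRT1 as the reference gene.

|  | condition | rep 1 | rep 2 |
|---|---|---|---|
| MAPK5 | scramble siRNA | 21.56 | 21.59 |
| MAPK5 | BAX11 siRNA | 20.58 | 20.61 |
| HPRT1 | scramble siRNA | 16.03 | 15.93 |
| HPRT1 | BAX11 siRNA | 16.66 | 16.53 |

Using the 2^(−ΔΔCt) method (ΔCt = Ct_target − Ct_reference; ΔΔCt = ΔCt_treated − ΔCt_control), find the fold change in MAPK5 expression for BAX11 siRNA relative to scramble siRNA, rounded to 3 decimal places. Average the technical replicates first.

3.021

Mean Ct: MAPK5 scramble siRNA 21.575; MAPK5 BAX11 siRNA 20.595; HPRT1 scramble siRNA 15.980; HPRT1 BAX11 siRNA 16.595
ΔCt(scramble siRNA) = 21.575 − 15.980 = 5.595
ΔCt(BAX11 siRNA) = 20.595 − 16.595 = 4.000
ΔΔCt = 4.000 − 5.595 = -1.595
Fold change = 2^(−(-1.595)) = 2^1.595 = 3.0209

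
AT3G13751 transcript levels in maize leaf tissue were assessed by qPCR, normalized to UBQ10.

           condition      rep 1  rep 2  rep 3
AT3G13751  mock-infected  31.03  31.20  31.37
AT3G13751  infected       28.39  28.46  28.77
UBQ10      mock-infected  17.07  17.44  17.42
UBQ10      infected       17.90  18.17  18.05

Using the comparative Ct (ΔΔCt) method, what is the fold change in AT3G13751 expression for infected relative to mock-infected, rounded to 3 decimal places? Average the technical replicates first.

10.483

Mean Ct: AT3G13751 mock-infected 31.200; AT3G13751 infected 28.540; UBQ10 mock-infected 17.310; UBQ10 infected 18.040
ΔCt(mock-infected) = 31.200 − 17.310 = 13.890
ΔCt(infected) = 28.540 − 18.040 = 10.500
ΔΔCt = 10.500 − 13.890 = -3.390
Fold change = 2^(−(-3.390)) = 2^3.390 = 10.4831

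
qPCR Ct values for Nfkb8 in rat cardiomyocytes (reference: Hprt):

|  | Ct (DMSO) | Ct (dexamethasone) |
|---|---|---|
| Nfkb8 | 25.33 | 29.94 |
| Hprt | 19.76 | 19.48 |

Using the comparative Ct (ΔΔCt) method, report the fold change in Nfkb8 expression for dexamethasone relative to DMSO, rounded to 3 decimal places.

0.034

ΔCt(DMSO) = 25.330 − 19.760 = 5.570
ΔCt(dexamethasone) = 29.940 − 19.480 = 10.460
ΔΔCt = 10.460 − 5.570 = 4.890
Fold change = 2^(−4.890) = 0.0337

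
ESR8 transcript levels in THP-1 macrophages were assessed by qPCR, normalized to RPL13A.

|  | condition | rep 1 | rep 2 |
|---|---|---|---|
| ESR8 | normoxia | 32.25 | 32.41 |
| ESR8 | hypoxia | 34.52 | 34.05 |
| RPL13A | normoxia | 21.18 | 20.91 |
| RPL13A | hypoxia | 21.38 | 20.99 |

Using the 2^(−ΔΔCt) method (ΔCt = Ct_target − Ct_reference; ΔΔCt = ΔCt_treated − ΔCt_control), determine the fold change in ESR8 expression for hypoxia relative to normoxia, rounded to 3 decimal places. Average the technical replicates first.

Mean Ct: ESR8 normoxia 32.330; ESR8 hypoxia 34.285; RPL13A normoxia 21.045; RPL13A hypoxia 21.185
ΔCt(normoxia) = 32.330 − 21.045 = 11.285
ΔCt(hypoxia) = 34.285 − 21.185 = 13.100
ΔΔCt = 13.100 − 11.285 = 1.815
Fold change = 2^(−1.815) = 0.2842

0.284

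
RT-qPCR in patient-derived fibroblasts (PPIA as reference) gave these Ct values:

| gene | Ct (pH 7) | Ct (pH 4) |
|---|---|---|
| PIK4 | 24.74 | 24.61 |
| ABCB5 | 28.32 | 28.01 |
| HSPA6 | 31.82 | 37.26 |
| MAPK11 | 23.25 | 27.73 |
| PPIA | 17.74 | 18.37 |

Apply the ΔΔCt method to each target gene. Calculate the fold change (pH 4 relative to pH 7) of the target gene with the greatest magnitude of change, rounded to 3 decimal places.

0.036

PIK4: ΔΔCt = (24.61−18.37) − (24.74−17.74) = 6.24 − 7.00 = -0.76; fold change = 2^0.76 = 1.693
ABCB5: ΔΔCt = (28.01−18.37) − (28.32−17.74) = 9.64 − 10.58 = -0.94; fold change = 2^0.94 = 1.919
HSPA6: ΔΔCt = (37.26−18.37) − (31.82−17.74) = 18.89 − 14.08 = 4.81; fold change = 2^-4.81 = 0.036
MAPK11: ΔΔCt = (27.73−18.37) − (23.25−17.74) = 9.36 − 5.51 = 3.85; fold change = 2^-3.85 = 0.069
HSPA6 has the largest |ΔΔCt| = 4.81.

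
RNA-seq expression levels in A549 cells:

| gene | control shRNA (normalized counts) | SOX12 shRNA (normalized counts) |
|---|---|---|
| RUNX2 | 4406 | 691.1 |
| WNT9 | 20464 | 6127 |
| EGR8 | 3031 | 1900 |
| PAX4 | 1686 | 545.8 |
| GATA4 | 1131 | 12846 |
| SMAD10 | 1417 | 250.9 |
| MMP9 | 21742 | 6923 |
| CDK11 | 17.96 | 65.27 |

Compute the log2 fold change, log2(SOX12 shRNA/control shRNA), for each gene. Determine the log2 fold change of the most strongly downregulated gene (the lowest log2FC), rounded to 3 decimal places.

-2.673

log2(691.1/4406) = -2.673  (RUNX2)
log2(6127/20464) = -1.740  (WNT9)
log2(1900/3031) = -0.674  (EGR8)
log2(545.8/1686) = -1.627  (PAX4)
log2(12846/1131) = 3.506  (GATA4)
log2(250.9/1417) = -2.498  (SMAD10)
log2(6923/21742) = -1.651  (MMP9)
log2(65.27/17.96) = 1.862  (CDK11)
RUNX2 is most strongly downregulated.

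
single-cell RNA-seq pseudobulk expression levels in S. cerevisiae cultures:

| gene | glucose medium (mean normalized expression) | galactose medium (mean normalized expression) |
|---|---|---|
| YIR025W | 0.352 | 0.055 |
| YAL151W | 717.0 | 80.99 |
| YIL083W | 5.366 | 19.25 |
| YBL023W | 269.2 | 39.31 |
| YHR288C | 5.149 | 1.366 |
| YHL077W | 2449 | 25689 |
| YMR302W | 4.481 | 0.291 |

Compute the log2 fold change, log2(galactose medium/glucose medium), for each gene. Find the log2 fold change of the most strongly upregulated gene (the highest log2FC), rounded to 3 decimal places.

log2(0.055/0.352) = -2.678  (YIR025W)
log2(80.99/717.0) = -3.146  (YAL151W)
log2(19.25/5.366) = 1.843  (YIL083W)
log2(39.31/269.2) = -2.776  (YBL023W)
log2(1.366/5.149) = -1.914  (YHR288C)
log2(25689/2449) = 3.391  (YHL077W)
log2(0.291/4.481) = -3.945  (YMR302W)
YHL077W is most strongly upregulated.

3.391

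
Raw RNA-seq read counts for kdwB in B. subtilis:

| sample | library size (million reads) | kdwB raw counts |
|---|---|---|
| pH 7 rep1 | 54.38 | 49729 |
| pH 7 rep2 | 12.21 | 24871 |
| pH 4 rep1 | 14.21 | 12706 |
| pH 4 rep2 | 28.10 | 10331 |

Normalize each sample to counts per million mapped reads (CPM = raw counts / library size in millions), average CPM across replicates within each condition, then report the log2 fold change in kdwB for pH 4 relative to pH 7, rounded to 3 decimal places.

-1.226

CPM(pH 7 rep1) = 49729 / 54.38 = 914.4722
CPM(pH 7 rep2) = 24871 / 12.21 = 2036.9369
CPM(pH 4 rep1) = 12706 / 14.21 = 894.1590
CPM(pH 4 rep2) = 10331 / 28.10 = 367.6512
mean CPM(pH 7) = 1475.7046; mean CPM(pH 4) = 630.9051
Fold change = 630.9051 / 1475.7046 = 0.42753
log2(0.42753) = -1.2259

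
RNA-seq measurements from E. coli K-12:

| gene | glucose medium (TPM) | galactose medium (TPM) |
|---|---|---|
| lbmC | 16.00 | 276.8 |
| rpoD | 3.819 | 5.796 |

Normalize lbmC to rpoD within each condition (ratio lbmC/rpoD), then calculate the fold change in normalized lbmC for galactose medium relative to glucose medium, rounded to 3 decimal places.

11.399

lbmC/rpoD (glucose medium) = 16.00 / 3.819 = 4.1896
lbmC/rpoD (galactose medium) = 276.8 / 5.796 = 47.757
Fold change = 47.757 / 4.1896 = 11.3990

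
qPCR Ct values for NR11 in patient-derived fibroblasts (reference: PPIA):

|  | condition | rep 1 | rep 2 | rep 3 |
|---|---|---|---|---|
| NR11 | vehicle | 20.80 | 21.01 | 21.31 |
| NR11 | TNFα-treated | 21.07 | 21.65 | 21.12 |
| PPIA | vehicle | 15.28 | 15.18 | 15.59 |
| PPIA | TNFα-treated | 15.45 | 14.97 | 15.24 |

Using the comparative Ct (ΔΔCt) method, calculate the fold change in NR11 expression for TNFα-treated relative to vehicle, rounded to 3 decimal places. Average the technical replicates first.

Mean Ct: NR11 vehicle 21.040; NR11 TNFα-treated 21.280; PPIA vehicle 15.350; PPIA TNFα-treated 15.220
ΔCt(vehicle) = 21.040 − 15.350 = 5.690
ΔCt(TNFα-treated) = 21.280 − 15.220 = 6.060
ΔΔCt = 6.060 − 5.690 = 0.370
Fold change = 2^(−0.370) = 0.7738

0.774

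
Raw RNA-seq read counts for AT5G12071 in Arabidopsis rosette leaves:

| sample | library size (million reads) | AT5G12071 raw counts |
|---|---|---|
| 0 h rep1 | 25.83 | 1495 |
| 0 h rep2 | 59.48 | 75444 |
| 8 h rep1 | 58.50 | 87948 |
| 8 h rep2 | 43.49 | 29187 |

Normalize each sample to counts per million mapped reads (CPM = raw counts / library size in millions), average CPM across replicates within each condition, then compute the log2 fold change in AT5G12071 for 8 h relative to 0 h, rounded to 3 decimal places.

0.713

CPM(0 h rep1) = 1495 / 25.83 = 57.8784
CPM(0 h rep2) = 75444 / 59.48 = 1268.3927
CPM(8 h rep1) = 87948 / 58.50 = 1503.3846
CPM(8 h rep2) = 29187 / 43.49 = 671.1198
mean CPM(0 h) = 663.1356; mean CPM(8 h) = 1087.2522
Fold change = 1087.2522 / 663.1356 = 1.63956
log2(1.63956) = 0.7133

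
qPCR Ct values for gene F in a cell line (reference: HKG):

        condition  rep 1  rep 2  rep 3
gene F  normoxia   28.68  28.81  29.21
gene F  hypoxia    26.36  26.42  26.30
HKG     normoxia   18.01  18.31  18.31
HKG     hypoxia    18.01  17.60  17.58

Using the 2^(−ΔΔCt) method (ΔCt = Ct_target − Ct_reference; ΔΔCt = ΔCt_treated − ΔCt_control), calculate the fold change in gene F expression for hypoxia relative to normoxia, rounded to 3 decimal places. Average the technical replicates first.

4.170

Mean Ct: gene F normoxia 28.900; gene F hypoxia 26.360; HKG normoxia 18.210; HKG hypoxia 17.730
ΔCt(normoxia) = 28.900 − 18.210 = 10.690
ΔCt(hypoxia) = 26.360 − 17.730 = 8.630
ΔΔCt = 8.630 − 10.690 = -2.060
Fold change = 2^(−(-2.060)) = 2^2.060 = 4.1699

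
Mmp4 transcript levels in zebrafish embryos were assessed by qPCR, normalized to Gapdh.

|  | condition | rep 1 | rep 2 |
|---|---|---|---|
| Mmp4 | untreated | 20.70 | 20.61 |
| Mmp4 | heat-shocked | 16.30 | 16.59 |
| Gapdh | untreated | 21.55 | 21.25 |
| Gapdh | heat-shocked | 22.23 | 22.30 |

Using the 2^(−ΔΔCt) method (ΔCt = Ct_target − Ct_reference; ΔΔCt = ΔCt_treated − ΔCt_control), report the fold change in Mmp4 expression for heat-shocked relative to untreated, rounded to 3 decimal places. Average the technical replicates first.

Mean Ct: Mmp4 untreated 20.655; Mmp4 heat-shocked 16.445; Gapdh untreated 21.400; Gapdh heat-shocked 22.265
ΔCt(untreated) = 20.655 − 21.400 = -0.745
ΔCt(heat-shocked) = 16.445 − 22.265 = -5.820
ΔΔCt = -5.820 − (-0.745) = -5.075
Fold change = 2^(−(-5.075)) = 2^5.075 = 33.7076

33.708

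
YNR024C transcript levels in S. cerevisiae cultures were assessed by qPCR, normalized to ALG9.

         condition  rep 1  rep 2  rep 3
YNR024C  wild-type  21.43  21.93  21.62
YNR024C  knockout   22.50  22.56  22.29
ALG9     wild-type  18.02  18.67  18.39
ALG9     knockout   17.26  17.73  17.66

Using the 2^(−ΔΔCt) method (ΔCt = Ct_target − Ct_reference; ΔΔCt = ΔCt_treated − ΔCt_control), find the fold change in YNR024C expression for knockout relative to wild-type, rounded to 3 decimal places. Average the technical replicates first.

0.330

Mean Ct: YNR024C wild-type 21.660; YNR024C knockout 22.450; ALG9 wild-type 18.360; ALG9 knockout 17.550
ΔCt(wild-type) = 21.660 − 18.360 = 3.300
ΔCt(knockout) = 22.450 − 17.550 = 4.900
ΔΔCt = 4.900 − 3.300 = 1.600
Fold change = 2^(−1.600) = 0.3299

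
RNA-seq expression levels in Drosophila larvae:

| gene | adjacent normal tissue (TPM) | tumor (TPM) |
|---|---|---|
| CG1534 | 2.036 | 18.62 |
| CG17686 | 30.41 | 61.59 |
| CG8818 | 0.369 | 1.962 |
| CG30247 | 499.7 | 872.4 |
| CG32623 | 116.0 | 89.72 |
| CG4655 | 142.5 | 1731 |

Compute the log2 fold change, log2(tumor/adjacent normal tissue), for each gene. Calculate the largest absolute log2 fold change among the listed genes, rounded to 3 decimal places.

log2(18.62/2.036) = 3.193  (CG1534)
log2(61.59/30.41) = 1.018  (CG17686)
log2(1.962/0.369) = 2.411  (CG8818)
log2(872.4/499.7) = 0.804  (CG30247)
log2(89.72/116.0) = -0.371  (CG32623)
log2(1731/142.5) = 3.603  (CG4655)
The largest magnitude belongs to CG4655.

3.603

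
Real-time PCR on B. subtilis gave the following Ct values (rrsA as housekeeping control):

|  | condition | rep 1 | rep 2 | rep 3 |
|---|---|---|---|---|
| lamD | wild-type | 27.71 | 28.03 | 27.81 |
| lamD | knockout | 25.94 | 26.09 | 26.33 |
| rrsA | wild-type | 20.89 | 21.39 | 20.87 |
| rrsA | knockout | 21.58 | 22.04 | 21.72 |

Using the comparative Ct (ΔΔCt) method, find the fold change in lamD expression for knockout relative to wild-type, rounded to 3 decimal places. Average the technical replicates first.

5.502

Mean Ct: lamD wild-type 27.850; lamD knockout 26.120; rrsA wild-type 21.050; rrsA knockout 21.780
ΔCt(wild-type) = 27.850 − 21.050 = 6.800
ΔCt(knockout) = 26.120 − 21.780 = 4.340
ΔΔCt = 4.340 − 6.800 = -2.460
Fold change = 2^(−(-2.460)) = 2^2.460 = 5.5022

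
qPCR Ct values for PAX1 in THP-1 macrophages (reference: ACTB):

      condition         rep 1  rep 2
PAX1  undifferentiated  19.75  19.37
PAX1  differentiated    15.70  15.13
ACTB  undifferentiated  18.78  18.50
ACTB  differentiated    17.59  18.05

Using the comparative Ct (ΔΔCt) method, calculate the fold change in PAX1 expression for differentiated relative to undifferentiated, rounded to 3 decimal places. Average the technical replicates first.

Mean Ct: PAX1 undifferentiated 19.560; PAX1 differentiated 15.415; ACTB undifferentiated 18.640; ACTB differentiated 17.820
ΔCt(undifferentiated) = 19.560 − 18.640 = 0.920
ΔCt(differentiated) = 15.415 − 17.820 = -2.405
ΔΔCt = -2.405 − 0.920 = -3.325
Fold change = 2^(−(-3.325)) = 2^3.325 = 10.0213

10.021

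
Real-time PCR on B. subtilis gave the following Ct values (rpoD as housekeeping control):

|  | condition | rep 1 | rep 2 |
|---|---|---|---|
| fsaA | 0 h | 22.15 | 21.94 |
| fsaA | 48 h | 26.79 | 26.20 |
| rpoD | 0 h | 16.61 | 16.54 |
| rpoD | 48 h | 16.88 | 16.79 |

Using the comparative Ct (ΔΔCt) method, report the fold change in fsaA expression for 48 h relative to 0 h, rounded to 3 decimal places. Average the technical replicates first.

0.055

Mean Ct: fsaA 0 h 22.045; fsaA 48 h 26.495; rpoD 0 h 16.575; rpoD 48 h 16.835
ΔCt(0 h) = 22.045 − 16.575 = 5.470
ΔCt(48 h) = 26.495 − 16.835 = 9.660
ΔΔCt = 9.660 − 5.470 = 4.190
Fold change = 2^(−4.190) = 0.0548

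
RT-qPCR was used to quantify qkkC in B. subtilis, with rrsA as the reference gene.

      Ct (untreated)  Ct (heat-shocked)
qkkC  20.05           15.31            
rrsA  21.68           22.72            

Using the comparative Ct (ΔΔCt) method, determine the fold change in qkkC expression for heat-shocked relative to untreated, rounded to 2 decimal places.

ΔCt(untreated) = 20.050 − 21.680 = -1.630
ΔCt(heat-shocked) = 15.310 − 22.720 = -7.410
ΔΔCt = -7.410 − (-1.630) = -5.780
Fold change = 2^(−(-5.780)) = 2^5.780 = 54.948

54.95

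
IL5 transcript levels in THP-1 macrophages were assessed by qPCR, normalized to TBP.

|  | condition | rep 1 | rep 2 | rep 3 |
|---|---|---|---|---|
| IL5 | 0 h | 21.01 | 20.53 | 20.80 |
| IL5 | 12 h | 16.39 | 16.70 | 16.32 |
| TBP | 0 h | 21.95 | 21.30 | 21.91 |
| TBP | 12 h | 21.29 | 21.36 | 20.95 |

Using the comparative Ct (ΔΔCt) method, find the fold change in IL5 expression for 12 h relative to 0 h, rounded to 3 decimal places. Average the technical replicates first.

Mean Ct: IL5 0 h 20.780; IL5 12 h 16.470; TBP 0 h 21.720; TBP 12 h 21.200
ΔCt(0 h) = 20.780 − 21.720 = -0.940
ΔCt(12 h) = 16.470 − 21.200 = -4.730
ΔΔCt = -4.730 − (-0.940) = -3.790
Fold change = 2^(−(-3.790)) = 2^3.790 = 13.8326

13.833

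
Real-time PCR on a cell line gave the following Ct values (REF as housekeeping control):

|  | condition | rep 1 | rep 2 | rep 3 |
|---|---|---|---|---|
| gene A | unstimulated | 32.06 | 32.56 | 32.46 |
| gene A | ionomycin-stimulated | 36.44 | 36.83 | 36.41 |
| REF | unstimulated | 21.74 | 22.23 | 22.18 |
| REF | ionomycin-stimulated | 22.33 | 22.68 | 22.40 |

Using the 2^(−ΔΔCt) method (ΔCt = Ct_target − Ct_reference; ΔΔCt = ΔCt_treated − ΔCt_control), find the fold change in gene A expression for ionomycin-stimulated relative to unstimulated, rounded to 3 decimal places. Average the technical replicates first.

0.073

Mean Ct: gene A unstimulated 32.360; gene A ionomycin-stimulated 36.560; REF unstimulated 22.050; REF ionomycin-stimulated 22.470
ΔCt(unstimulated) = 32.360 − 22.050 = 10.310
ΔCt(ionomycin-stimulated) = 36.560 − 22.470 = 14.090
ΔΔCt = 14.090 − 10.310 = 3.780
Fold change = 2^(−3.780) = 0.0728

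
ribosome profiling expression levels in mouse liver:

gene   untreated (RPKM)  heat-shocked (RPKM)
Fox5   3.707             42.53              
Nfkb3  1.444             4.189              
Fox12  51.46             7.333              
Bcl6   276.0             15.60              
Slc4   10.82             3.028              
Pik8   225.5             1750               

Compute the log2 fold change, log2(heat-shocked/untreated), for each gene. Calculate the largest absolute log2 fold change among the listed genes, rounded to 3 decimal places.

log2(42.53/3.707) = 3.520  (Fox5)
log2(4.189/1.444) = 1.537  (Nfkb3)
log2(7.333/51.46) = -2.811  (Fox12)
log2(15.60/276.0) = -4.145  (Bcl6)
log2(3.028/10.82) = -1.837  (Slc4)
log2(1750/225.5) = 2.956  (Pik8)
The largest magnitude belongs to Bcl6.

4.145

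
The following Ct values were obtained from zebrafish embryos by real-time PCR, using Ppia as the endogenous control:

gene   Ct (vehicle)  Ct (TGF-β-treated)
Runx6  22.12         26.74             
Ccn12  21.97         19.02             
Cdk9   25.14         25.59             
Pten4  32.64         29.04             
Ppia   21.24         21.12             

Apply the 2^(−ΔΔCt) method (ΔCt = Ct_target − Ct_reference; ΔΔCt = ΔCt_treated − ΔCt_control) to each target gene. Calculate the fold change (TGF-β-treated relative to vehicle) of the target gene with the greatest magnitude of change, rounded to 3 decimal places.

0.037

Runx6: ΔΔCt = (26.74−21.12) − (22.12−21.24) = 5.62 − 0.88 = 4.74; fold change = 2^-4.74 = 0.037
Ccn12: ΔΔCt = (19.02−21.12) − (21.97−21.24) = -2.10 − 0.73 = -2.83; fold change = 2^2.83 = 7.111
Cdk9: ΔΔCt = (25.59−21.12) − (25.14−21.24) = 4.47 − 3.90 = 0.57; fold change = 2^-0.57 = 0.674
Pten4: ΔΔCt = (29.04−21.12) − (32.64−21.24) = 7.92 − 11.40 = -3.48; fold change = 2^3.48 = 11.158
Runx6 has the largest |ΔΔCt| = 4.74.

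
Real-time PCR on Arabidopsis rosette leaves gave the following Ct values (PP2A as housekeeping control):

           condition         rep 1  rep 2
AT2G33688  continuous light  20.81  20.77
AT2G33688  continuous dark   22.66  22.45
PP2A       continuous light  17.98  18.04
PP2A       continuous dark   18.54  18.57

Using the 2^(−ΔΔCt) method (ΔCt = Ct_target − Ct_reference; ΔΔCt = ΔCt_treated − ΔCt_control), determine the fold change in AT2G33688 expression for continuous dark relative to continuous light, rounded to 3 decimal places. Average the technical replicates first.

0.429

Mean Ct: AT2G33688 continuous light 20.790; AT2G33688 continuous dark 22.555; PP2A continuous light 18.010; PP2A continuous dark 18.555
ΔCt(continuous light) = 20.790 − 18.010 = 2.780
ΔCt(continuous dark) = 22.555 − 18.555 = 4.000
ΔΔCt = 4.000 − 2.780 = 1.220
Fold change = 2^(−1.220) = 0.4293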